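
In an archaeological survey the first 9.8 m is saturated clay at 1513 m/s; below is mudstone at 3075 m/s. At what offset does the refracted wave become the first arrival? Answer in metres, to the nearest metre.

θ_c = arcsin(1513/3075) = 29.47°, so cos θ_c = 0.8706 and tᵢ = 2h cos θ_c/V₁ = 0.0113 s.
At crossover x/V₁ = x/V₂ + tᵢ ⇒ x = tᵢ/(1/V₁ − 1/V₂) = 0.01128/(6.6094e-04 − 3.2520e-04) = 33.59 m.

34 m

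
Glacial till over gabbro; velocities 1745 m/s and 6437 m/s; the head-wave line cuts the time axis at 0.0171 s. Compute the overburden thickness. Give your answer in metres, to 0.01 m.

15.50 m

h = tᵢ·V₁·V₂ / (2·√(V₂²−V₁²)).
√(V₂²−V₁²) = √(6437² − 1745²) = 6196.0 m/s.
h = 0.0171 s × 1745 × 6437 / (2 × 6196.0) = 15.50 m.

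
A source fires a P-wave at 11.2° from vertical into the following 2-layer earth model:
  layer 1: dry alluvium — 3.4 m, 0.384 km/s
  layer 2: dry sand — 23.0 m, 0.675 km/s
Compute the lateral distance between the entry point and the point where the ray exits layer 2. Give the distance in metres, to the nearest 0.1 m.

9.0 m

Apply Snell's law at each interface; in layer i the horizontal offset is hᵢ·tan θᵢ.
Layer 1: θ = 11.20°; offset = 3.4·tan 11.20° = 0.673 m.
Layer 2: sin θ = 0.675·sin 11.2°/0.384 = 0.3414, θ = 19.96°; offset = 23.0·tan 19.96° = 8.355 m.
Σ offsets = 9.028 m.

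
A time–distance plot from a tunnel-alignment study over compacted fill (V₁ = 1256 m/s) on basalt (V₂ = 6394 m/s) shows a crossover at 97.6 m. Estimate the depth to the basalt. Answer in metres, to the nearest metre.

40 m

h = (x_cross/2)·√((V₂−V₁)/(V₂+V₁)).
(V₂−V₁)/(V₂+V₁) = (6394−1256)/(6394+1256) = 0.6716; √ = 0.8195.
h = (97.6/2)·0.8195 = 39.99 m.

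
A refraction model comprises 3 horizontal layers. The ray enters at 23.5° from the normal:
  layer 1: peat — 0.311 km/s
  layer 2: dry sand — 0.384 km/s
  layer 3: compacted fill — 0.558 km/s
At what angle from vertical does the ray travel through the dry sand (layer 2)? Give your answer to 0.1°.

Ray parameter p = sin 23.5° / 0.311 = 1.2822e+00 s/km.
sin θ_2 = p·V_2 = 1.2822e+00 × 0.384 = 0.4923.
θ_2 = arcsin 0.4923 = 29.49°.

29.5°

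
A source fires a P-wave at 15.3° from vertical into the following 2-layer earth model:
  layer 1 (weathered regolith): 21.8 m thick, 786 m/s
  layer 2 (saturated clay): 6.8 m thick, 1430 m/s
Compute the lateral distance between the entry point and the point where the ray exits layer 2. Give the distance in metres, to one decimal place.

Apply Snell's law at each interface; in layer i the horizontal offset is hᵢ·tan θᵢ.
Layer 1: θ = 15.30°; offset = 21.8·tan 15.30° = 5.964 m.
Layer 2: sin θ = 1430·sin 15.3°/786 = 0.4801, θ = 28.69°; offset = 6.8·tan 28.69° = 3.721 m.
Total horizontal offset = 9.685 m.

9.7 m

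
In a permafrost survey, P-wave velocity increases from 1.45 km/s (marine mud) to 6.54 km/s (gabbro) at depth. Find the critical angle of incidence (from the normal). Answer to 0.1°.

12.8°

At critical incidence the refracted ray runs along the interface (θ₂ = 90°), so sin θ_c = V₁/V₂.
θ_c = arcsin(1.45/6.54) = arcsin 0.2217 = 12.81°.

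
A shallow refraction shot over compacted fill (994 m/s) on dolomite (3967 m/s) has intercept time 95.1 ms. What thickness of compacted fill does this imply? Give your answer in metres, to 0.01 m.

h = tᵢ·V₁·V₂ / (2·√(V₂²−V₁²)).
√(V₂²−V₁²) = √(3967² − 994²) = 3840.4 m/s.
h = 0.0951 s × 994 × 3967 / (2 × 3840.4) = 48.82 m.

48.82 m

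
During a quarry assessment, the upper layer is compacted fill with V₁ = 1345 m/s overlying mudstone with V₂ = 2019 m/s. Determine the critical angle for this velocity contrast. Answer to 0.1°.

41.8°

Critical incidence: sin θ_c = V₁/V₂ = 1345/2019 = 0.6662.
θ_c = arcsin 0.6662 = 41.77°.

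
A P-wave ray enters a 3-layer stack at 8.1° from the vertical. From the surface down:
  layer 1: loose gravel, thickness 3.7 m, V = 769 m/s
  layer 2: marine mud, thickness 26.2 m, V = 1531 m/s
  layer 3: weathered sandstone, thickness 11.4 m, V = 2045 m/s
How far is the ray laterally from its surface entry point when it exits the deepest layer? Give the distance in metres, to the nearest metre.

Apply Snell's law at each interface; in layer i the horizontal offset is hᵢ·tan θᵢ.
Layer 1: θ = 8.10°; offset = 3.7·tan 8.10° = 0.527 m.
Layer 2: sin θ = 1531·sin 8.1°/769 = 0.2805, θ = 16.29°; offset = 26.2·tan 16.29° = 7.657 m.
Layer 3: sin θ = 2045·sin 8.1°/769 = 0.3747, θ = 22.01°; offset = 11.4·tan 22.01° = 4.607 m.
Σ offsets = 12.791 m.

13 m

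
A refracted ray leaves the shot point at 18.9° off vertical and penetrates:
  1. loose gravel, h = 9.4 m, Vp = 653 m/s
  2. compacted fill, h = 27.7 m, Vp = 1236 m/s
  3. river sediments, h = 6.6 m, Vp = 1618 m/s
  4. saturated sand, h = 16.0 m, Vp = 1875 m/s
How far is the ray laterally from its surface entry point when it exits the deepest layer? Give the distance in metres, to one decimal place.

74.1 m

p = sin θ₁/V₁ = sin 18.9°/653 = 4.9605e-04 s/m is conserved through the stack.
Layer 1: θ = 18.90°; offset = 9.4·tan 18.90° = 3.218 m.
Layer 2: sin θ = p·1236 = 0.6131 → θ = 37.81°; offset = 27.7·tan 37.81° = 21.498 m.
Layer 3: sin θ = p·1618 = 0.8026 → θ = 53.38°; offset = 6.6·tan 53.38° = 8.880 m.
Layer 4: sin θ = p·1875 = 0.9301 → θ = 68.45°; offset = 16.0·tan 68.45° = 40.510 m.
Total horizontal offset = 74.107 m.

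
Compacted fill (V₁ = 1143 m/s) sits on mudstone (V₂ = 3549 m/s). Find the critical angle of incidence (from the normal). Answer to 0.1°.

At critical incidence the refracted ray runs along the interface (θ₂ = 90°), so sin θ_c = V₁/V₂.
θ_c = arcsin(1143/3549) = arcsin 0.3221 = 18.79°.

18.8°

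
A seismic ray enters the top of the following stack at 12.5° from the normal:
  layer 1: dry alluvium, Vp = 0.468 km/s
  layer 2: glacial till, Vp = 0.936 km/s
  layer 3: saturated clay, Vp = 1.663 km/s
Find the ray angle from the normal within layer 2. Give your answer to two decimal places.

Snell's law across each interface conserves sin θ / V, so sin θ_2 = V_2·sin θ₁/V₁.
sin θ_2 = 0.936 × sin 12.5° / 0.468 = 0.4329.
θ_2 = 25.65° from the vertical.

25.65°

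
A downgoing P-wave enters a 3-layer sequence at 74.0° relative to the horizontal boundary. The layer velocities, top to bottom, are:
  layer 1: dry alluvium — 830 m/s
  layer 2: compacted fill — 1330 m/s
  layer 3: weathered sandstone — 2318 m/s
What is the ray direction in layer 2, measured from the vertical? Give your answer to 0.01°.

26.21°

From the normal: θ₁ = 90° − 74.0° = 16.0°.
Ray parameter p = sin 16.0° / 830 = 3.3209e-04 s/m.
sin θ_2 = p·V_2 = 3.3209e-04 × 1330 = 0.4417.
θ_2 = arcsin 0.4417 = 26.21°.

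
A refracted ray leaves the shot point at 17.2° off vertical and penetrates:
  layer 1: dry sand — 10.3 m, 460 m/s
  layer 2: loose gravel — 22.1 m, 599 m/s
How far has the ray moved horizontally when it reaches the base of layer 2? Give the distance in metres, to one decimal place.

12.4 m

Apply Snell's law at each interface; in layer i the horizontal offset is hᵢ·tan θᵢ.
Layer 1: θ = 17.20°; offset = 10.3·tan 17.20° = 3.188 m.
Layer 2: sin θ = 599·sin 17.2°/460 = 0.3851, θ = 22.65°; offset = 22.1·tan 22.65° = 9.221 m.
Σ offsets = 12.409 m.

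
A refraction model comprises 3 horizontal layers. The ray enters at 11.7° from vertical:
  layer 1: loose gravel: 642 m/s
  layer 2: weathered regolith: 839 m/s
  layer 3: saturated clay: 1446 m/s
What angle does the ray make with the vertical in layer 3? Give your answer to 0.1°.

27.2°

Ray parameter p = sin 11.7° / 642 = 3.1587e-04 s/m.
sin θ_3 = p·V_3 = 3.1587e-04 × 1446 = 0.4567.
θ_3 = arcsin 0.4567 = 27.18°.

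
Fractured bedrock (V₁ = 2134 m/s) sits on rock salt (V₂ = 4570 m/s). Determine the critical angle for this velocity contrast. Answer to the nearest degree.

At critical incidence the refracted ray runs along the interface (θ₂ = 90°), so sin θ_c = V₁/V₂.
θ_c = arcsin(2134/4570) = arcsin 0.4670 = 27.84°.

28°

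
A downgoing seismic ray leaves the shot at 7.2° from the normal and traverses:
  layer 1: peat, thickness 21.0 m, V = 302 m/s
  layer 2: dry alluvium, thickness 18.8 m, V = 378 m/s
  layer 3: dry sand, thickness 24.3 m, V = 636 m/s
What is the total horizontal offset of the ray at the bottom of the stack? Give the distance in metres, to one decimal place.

Apply Snell's law at each interface; in layer i the horizontal offset is hᵢ·tan θᵢ.
Layer 1: θ = 7.20°; offset = 21.0·tan 7.20° = 2.653 m.
Layer 2: sin θ = 378·sin 7.2°/302 = 0.1569, θ = 9.03°; offset = 18.8·tan 9.03° = 2.986 m.
Layer 3: sin θ = 636·sin 7.2°/302 = 0.2639, θ = 15.30°; offset = 24.3·tan 15.30° = 6.650 m.
Total horizontal offset = 12.289 m.

12.3 m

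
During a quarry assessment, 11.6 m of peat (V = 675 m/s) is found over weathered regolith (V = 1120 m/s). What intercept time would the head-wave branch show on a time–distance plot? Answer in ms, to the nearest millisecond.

tᵢ = 2h·√(V₂²−V₁²)/(V₁V₂).
√(V₂²−V₁²) = √(1120²−675²) = 893.7 m/s.
tᵢ = 2·11.6·893.7/(675·1120) = 0.02743 s.

27 ms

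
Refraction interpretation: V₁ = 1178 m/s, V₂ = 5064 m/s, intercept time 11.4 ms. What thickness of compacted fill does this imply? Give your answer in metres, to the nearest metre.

h = tᵢ·V₁·V₂ / (2·√(V₂²−V₁²)).
√(V₂²−V₁²) = √(5064² − 1178²) = 4925.1 m/s.
h = 0.0114 s × 1178 × 5064 / (2 × 4925.1) = 6.90 m.

7 m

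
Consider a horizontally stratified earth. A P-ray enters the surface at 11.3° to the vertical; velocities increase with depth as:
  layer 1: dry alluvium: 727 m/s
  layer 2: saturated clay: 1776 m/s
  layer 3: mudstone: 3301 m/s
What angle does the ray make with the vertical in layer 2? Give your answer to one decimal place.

Snell's law across each interface conserves sin θ / V, so sin θ_2 = V_2·sin θ₁/V₁.
sin θ_2 = 1776 × sin 11.3° / 727 = 0.4787.
θ_2 = 28.60° from the vertical.

28.6°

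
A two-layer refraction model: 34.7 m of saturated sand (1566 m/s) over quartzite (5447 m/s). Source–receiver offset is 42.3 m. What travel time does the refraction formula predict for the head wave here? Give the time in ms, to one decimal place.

θ_c = arcsin(V₁/V₂) = arcsin(1566/5447) = 16.71°, cos θ_c = 0.9578.
Intercept time tᵢ = 2h cos θ_c / V₁ = 2·34.7·0.9578/1566 = 0.04245 s.
t = x/V₂ + tᵢ = 42.3/5447 + 0.04245 = 0.05021 s.

50.2 ms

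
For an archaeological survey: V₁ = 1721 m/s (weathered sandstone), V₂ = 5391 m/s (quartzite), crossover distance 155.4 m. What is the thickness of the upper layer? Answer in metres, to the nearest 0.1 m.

h = (x_cross/2)·√((V₂−V₁)/(V₂+V₁)).
(V₂−V₁)/(V₂+V₁) = (5391−1721)/(5391+1721) = 0.5160; √ = 0.7184.
h = (155.4/2)·0.7184 = 55.82 m.

55.8 m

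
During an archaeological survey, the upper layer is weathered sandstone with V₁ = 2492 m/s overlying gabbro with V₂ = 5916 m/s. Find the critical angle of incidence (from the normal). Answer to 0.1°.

Critical incidence: sin θ_c = V₁/V₂ = 2492/5916 = 0.4212.
θ_c = arcsin 0.4212 = 24.91°.

24.9°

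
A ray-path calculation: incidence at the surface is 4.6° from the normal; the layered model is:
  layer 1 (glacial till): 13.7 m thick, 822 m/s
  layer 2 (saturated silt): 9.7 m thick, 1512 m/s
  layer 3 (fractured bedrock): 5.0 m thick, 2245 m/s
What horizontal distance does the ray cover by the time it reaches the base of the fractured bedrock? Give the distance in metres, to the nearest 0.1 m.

3.7 m

Apply Snell's law at each interface; in layer i the horizontal offset is hᵢ·tan θᵢ.
Layer 1: θ = 4.60°; offset = 13.7·tan 4.60° = 1.102 m.
Layer 2: sin θ = 1512·sin 4.6°/822 = 0.1475, θ = 8.48°; offset = 9.7·tan 8.48° = 1.447 m.
Layer 3: sin θ = 2245·sin 4.6°/822 = 0.2190, θ = 12.65°; offset = 5.0·tan 12.65° = 1.122 m.
Summing the layer offsets gives 3.671 m.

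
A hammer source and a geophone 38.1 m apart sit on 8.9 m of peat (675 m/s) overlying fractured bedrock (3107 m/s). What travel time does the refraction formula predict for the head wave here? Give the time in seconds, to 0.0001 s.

0.0380 s

t = x/V₂ + 2h·√(V₂²−V₁²)/(V₁V₂).
√(V₂²−V₁²) = √(3107²−675²) = 3032.8 m/s; delay term = 2·8.9·3032.8/(675·3107) = 0.02574 s.
t = 38.1/3107 + 0.02574 = 0.03800 s.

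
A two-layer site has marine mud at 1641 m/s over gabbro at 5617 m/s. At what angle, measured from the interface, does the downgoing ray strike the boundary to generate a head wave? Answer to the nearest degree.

73°

Critical incidence: sin θ_c = V₁/V₂ = 1641/5617 = 0.2921.
θ_c = arcsin 0.2921 = 16.99°.
Measured from the interface: 90° − 16.99° = 73.01°.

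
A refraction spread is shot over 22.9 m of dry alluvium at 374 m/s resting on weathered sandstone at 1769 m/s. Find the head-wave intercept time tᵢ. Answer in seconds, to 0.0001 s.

θ_c = arcsin(V₁/V₂) = arcsin(374/1769) = 12.21°; cos θ_c = 0.9774.
tᵢ = 2h·cos θ_c / V₁ = 2·22.9·0.9774 / 374 = 0.11969 s.

0.1197 s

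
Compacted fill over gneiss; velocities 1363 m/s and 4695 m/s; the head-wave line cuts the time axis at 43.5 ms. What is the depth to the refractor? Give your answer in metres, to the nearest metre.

31 m

θ_c = arcsin(1363/4695) = 16.88°; cos θ_c = 0.9569.
tᵢ = 2h cos θ_c/V₁ ⇒ h = tᵢ·V₁/(2 cos θ_c) = 0.0435·1363/(2·0.9569) = 30.98 m.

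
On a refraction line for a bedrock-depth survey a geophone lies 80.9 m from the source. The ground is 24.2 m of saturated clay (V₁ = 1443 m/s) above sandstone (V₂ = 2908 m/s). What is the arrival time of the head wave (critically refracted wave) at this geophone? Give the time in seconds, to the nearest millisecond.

θ_c = arcsin(V₁/V₂) = arcsin(1443/2908) = 29.75°, cos θ_c = 0.8682.
Intercept time tᵢ = 2h cos θ_c / V₁ = 2·24.2·0.8682/1443 = 0.02912 s.
t = x/V₂ + tᵢ = 80.9/2908 + 0.02912 = 0.05694 s.

0.057 s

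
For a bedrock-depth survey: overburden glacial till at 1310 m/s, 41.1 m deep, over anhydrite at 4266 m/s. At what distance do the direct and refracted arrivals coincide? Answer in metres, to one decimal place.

x_cross = 2h·√((V₂+V₁)/(V₂−V₁)).
(V₂+V₁)/(V₂−V₁) = (4266+1310)/(4266−1310) = 1.8863; √ = 1.3734.
x_cross = 2·41.1·1.3734 = 112.90 m.

112.9 m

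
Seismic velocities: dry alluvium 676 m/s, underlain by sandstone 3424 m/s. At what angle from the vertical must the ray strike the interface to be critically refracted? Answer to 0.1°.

11.4°

At critical incidence the refracted ray runs along the interface (θ₂ = 90°), so sin θ_c = V₁/V₂.
θ_c = arcsin(676/3424) = arcsin 0.1974 = 11.39°.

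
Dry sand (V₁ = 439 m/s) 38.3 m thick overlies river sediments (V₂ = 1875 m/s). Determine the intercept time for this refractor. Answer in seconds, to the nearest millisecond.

tᵢ = 2h·√(V₂²−V₁²)/(V₁V₂).
√(V₂²−V₁²) = √(1875²−439²) = 1822.9 m/s.
tᵢ = 2·38.3·1822.9/(439·1875) = 0.16964 s.

0.170 s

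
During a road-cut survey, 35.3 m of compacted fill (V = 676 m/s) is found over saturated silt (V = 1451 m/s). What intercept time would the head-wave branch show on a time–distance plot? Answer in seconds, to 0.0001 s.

0.0924 s

θ_c = arcsin(V₁/V₂) = arcsin(676/1451) = 27.77°; cos θ_c = 0.8848.
tᵢ = 2h·cos θ_c / V₁ = 2·35.3·0.8848 / 676 = 0.09241 s.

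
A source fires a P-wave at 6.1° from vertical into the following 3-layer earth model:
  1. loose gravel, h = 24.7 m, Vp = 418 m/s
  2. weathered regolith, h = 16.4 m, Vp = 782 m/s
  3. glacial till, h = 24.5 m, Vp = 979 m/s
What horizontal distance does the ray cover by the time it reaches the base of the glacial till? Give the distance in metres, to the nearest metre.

p = sin θ₁/V₁ = sin 6.1°/418 = 2.5422e-04 s/m is conserved through the stack.
Layer 1: θ = 6.10°; offset = 24.7·tan 6.10° = 2.640 m.
Layer 2: sin θ = p·782 = 0.1988 → θ = 11.47°; offset = 16.4·tan 11.47° = 3.327 m.
Layer 3: sin θ = p·979 = 0.2489 → θ = 14.41°; offset = 24.5·tan 14.41° = 6.296 m.
Σ offsets = 12.262 m.

12 m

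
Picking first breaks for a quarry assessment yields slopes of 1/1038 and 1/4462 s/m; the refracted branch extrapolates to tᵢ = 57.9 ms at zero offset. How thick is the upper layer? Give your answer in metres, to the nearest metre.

h = tᵢ·V₁·V₂ / (2·√(V₂²−V₁²)).
√(V₂²−V₁²) = √(4462² − 1038²) = 4339.6 m/s.
h = 0.0579 s × 1038 × 4462 / (2 × 4339.6) = 30.90 m.

31 m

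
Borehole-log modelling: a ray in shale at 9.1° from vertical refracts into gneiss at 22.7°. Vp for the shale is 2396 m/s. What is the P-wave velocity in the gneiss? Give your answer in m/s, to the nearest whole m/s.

Snell's law: sin 9.1°/V₁ = sin 22.7°/V₂.
V₂ = V₁·sin 22.7°/sin 9.1° = 2396 × 2.4400 = 5846.25 m/s.

5846 m/s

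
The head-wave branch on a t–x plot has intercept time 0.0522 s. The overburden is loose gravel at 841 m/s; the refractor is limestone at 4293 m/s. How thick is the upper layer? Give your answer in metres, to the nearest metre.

h = tᵢ·V₁·V₂ / (2·√(V₂²−V₁²)).
√(V₂²−V₁²) = √(4293² − 841²) = 4209.8 m/s.
h = 0.0522 s × 841 × 4293 / (2 × 4209.8) = 22.38 m.

22 m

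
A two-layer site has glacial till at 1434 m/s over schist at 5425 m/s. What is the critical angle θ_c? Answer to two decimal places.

15.33°

Critical incidence: sin θ_c = V₁/V₂ = 1434/5425 = 0.2643.
θ_c = arcsin 0.2643 = 15.33°.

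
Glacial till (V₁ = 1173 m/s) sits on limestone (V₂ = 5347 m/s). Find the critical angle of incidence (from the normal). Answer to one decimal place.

12.7°

Critical incidence: sin θ_c = V₁/V₂ = 1173/5347 = 0.2194.
θ_c = arcsin 0.2194 = 12.67°.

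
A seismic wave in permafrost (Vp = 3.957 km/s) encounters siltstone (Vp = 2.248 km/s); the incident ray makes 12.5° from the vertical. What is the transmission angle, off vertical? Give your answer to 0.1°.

7.1°

Snell's law: sin θ₂ = (V₂/V₁)·sin θ₁ = (2.248/3.957)·sin 12.5° = 0.1230.
θ₂ = arcsin 0.1230 = 7.06° from the normal.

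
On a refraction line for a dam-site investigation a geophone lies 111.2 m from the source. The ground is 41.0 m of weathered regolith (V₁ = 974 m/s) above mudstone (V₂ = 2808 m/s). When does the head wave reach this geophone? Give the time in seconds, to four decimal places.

0.1186 s

t = x/V₂ + 2h·√(V₂²−V₁²)/(V₁V₂).
√(V₂²−V₁²) = √(2808²−974²) = 2633.7 m/s; delay term = 2·41.0·2633.7/(974·2808) = 0.07896 s.
t = 111.2/2808 + 0.07896 = 0.11856 s.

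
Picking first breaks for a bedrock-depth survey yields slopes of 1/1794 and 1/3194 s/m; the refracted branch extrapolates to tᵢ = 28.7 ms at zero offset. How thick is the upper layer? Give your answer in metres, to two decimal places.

θ_c = arcsin(1794/3194) = 34.17°; cos θ_c = 0.8274.
tᵢ = 2h cos θ_c/V₁ ⇒ h = tᵢ·V₁/(2 cos θ_c) = 0.0287·1794/(2·0.8274) = 31.12 m.

31.12 m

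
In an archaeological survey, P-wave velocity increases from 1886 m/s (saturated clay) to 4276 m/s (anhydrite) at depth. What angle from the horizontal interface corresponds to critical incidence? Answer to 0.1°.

63.8°

At critical incidence the refracted ray runs along the interface (θ₂ = 90°), so sin θ_c = V₁/V₂.
θ_c = arcsin(1886/4276) = arcsin 0.4411 = 26.17°.
Measured from the interface: 90° − 26.17° = 63.83°.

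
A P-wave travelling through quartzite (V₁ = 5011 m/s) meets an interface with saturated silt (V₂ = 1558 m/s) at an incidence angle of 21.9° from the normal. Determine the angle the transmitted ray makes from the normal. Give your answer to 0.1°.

Snell's law: sin θ₂ = (V₂/V₁)·sin θ₁ = (1558/5011)·sin 21.9° = 0.1160.
θ₂ = sin⁻¹(0.1160) = 6.66° (from vertical).

6.7°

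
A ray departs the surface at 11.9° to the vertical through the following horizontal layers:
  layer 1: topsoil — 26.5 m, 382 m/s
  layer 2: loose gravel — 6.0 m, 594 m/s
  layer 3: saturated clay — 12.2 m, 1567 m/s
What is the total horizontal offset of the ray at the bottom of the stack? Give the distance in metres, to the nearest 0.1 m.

27.0 m

Apply Snell's law at each interface; in layer i the horizontal offset is hᵢ·tan θᵢ.
Layer 1: θ = 11.90°; offset = 26.5·tan 11.90° = 5.584 m.
Layer 2: sin θ = 594·sin 11.9°/382 = 0.3206, θ = 18.70°; offset = 6.0·tan 18.70° = 2.031 m.
Layer 3: sin θ = 1567·sin 11.9°/382 = 0.8459, θ = 57.77°; offset = 12.2·tan 57.77° = 19.347 m.
Total horizontal offset = 26.963 m.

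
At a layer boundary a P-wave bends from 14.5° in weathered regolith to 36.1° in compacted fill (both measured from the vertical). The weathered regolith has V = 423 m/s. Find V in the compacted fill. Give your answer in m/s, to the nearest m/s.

sin 14.5° = 0.2504; sin 36.1° = 0.5892.
V₂ = V₁·(sin θ₂/sin θ₁) = 423·(0.5892/0.2504) = 995.41 m/s.

995 m/s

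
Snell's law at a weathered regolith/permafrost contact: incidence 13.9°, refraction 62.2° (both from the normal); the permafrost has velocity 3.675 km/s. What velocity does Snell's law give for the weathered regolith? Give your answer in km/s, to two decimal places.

Snell's law: sin 13.9°/V₁ = sin 62.2°/V₂.
V₁ = V₂·sin 13.9°/sin 62.2° = 3.675 × 0.2716 = 1.00 km/s.

1.00 km/s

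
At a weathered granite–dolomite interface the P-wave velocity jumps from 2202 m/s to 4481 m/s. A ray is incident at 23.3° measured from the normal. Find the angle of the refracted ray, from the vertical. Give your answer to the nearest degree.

Snell's law: sin θ₂ = (V₂/V₁)·sin θ₁ = (4481/2202)·sin 23.3° = 0.8049.
θ₂ = arcsin 0.8049 = 53.60° from the normal.

54°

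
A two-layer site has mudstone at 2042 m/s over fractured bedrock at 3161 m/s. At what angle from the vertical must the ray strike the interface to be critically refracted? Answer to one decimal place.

Critical incidence: sin θ_c = V₁/V₂ = 2042/3161 = 0.6460.
θ_c = arcsin 0.6460 = 40.24°.

40.2°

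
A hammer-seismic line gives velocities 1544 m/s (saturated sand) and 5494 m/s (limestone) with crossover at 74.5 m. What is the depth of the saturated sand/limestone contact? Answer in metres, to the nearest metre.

h = (x_cross/2)·√((V₂−V₁)/(V₂+V₁)).
(V₂−V₁)/(V₂+V₁) = (5494−1544)/(5494+1544) = 0.5612; √ = 0.7492.
h = (74.5/2)·0.7492 = 27.91 m.

28 m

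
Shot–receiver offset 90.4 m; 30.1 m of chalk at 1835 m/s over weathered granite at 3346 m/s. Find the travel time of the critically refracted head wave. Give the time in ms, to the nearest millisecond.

θ_c = arcsin(V₁/V₂) = arcsin(1835/3346) = 33.26°, cos θ_c = 0.8362.
Intercept time tᵢ = 2h cos θ_c / V₁ = 2·30.1·0.8362/1835 = 0.02743 s.
t = x/V₂ + tᵢ = 90.4/3346 + 0.02743 = 0.05445 s.

54 ms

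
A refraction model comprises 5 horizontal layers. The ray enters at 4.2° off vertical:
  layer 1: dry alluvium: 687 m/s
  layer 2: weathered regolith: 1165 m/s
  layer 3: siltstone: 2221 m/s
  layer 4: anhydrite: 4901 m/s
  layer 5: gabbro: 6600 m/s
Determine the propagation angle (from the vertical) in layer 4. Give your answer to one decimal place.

31.5°

Ray parameter p = sin 4.2° / 687 = 1.0661e-04 s/m.
sin θ_4 = p·V_4 = 1.0661e-04 × 4901 = 0.5225.
θ_4 = 31.50° from the vertical.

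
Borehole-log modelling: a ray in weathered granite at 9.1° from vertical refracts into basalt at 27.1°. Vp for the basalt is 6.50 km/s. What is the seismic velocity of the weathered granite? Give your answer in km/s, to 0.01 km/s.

sin 9.1° = 0.1582; sin 27.1° = 0.4555.
V₁ = V₂·(sin θ₁/sin θ₂) = 6.50·(0.1582/0.4555) = 2.26 km/s.

2.26 km/s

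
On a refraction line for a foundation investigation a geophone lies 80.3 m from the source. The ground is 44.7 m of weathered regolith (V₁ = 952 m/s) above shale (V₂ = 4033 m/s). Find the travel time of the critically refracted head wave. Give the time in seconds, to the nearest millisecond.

θ_c = arcsin(V₁/V₂) = arcsin(952/4033) = 13.65°, cos θ_c = 0.9717.
Intercept time tᵢ = 2h cos θ_c / V₁ = 2·44.7·0.9717/952 = 0.09125 s.
t = x/V₂ + tᵢ = 80.3/4033 + 0.09125 = 0.11116 s.

0.111 s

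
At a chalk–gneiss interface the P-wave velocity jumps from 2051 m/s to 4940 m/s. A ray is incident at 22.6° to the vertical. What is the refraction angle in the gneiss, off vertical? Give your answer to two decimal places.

67.76°

sin θ₁/V₁ = sin θ₂/V₂ ⇒ sin θ₂ = 4940·sin 22.6°/2051 = 4940·0.3843/2051 = 0.9256.
θ₂ = sin⁻¹(0.9256) = 67.76° (from vertical).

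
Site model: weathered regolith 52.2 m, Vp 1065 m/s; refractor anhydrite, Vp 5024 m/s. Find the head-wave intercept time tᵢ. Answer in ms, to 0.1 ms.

θ_c = arcsin(V₁/V₂) = arcsin(1065/5024) = 12.24°; cos θ_c = 0.9773.
tᵢ = 2h·cos θ_c / V₁ = 2·52.2·0.9773 / 1065 = 0.09580 s.

95.8 ms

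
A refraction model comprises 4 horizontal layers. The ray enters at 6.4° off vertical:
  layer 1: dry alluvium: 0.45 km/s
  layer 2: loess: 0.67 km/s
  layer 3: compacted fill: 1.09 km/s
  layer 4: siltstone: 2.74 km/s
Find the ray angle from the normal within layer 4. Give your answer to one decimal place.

42.7°

Snell's law across each interface conserves sin θ / V, so sin θ_4 = V_4·sin θ₁/V₁.
sin θ_4 = 2.74 × sin 6.4° / 0.45 = 0.6787.
θ_4 = arcsin 0.6787 = 42.74°.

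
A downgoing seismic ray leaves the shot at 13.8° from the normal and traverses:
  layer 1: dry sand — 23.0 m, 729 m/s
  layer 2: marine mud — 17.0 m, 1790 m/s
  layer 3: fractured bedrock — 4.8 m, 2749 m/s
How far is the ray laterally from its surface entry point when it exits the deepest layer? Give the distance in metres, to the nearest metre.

Apply Snell's law at each interface; in layer i the horizontal offset is hᵢ·tan θᵢ.
Layer 1: θ = 13.80°; offset = 23.0·tan 13.80° = 5.649 m.
Layer 2: sin θ = 1790·sin 13.8°/729 = 0.5857, θ = 35.85°; offset = 17.0·tan 35.85° = 12.284 m.
Layer 3: sin θ = 2749·sin 13.8°/729 = 0.8995, θ = 64.09°; offset = 4.8·tan 64.09° = 9.881 m.
Summing the layer offsets gives 27.815 m.

28 m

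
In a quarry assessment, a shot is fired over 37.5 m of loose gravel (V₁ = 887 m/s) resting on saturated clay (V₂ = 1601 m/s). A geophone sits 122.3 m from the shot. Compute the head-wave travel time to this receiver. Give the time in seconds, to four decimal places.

0.1468 s

t = x/V₂ + 2h·√(V₂²−V₁²)/(V₁V₂).
√(V₂²−V₁²) = √(1601²−887²) = 1332.8 m/s; delay term = 2·37.5·1332.8/(887·1601) = 0.07039 s.
t = 122.3/1601 + 0.07039 = 0.14678 s.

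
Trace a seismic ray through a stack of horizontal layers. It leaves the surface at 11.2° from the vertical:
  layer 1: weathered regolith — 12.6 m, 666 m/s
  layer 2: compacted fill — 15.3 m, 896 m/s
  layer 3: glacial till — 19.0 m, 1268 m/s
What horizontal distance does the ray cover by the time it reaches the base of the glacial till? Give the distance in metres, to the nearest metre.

Apply Snell's law at each interface; in layer i the horizontal offset is hᵢ·tan θᵢ.
Layer 1: θ = 11.20°; offset = 12.6·tan 11.20° = 2.495 m.
Layer 2: sin θ = 896·sin 11.2°/666 = 0.2613, θ = 15.15°; offset = 15.3·tan 15.15° = 4.142 m.
Layer 3: sin θ = 1268·sin 11.2°/666 = 0.3698, θ = 21.70°; offset = 19.0·tan 21.70° = 7.562 m.
Total horizontal offset = 14.199 m.

14 m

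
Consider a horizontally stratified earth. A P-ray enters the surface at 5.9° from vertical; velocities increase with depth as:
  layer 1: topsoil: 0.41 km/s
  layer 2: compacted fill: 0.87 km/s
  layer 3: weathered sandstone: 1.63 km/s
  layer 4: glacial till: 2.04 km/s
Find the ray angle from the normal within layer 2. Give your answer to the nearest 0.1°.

12.6°

Ray parameter p = sin 5.9° / 0.41 = 2.5071e-01 s/km.
sin θ_2 = p·V_2 = 2.5071e-01 × 0.87 = 0.2181.
θ_2 = 12.60° from the vertical.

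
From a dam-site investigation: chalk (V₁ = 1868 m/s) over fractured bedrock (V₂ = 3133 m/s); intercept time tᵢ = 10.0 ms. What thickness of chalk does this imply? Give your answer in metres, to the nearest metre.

12 m

h = tᵢ·V₁·V₂ / (2·√(V₂²−V₁²)).
√(V₂²−V₁²) = √(3133² − 1868²) = 2515.2 m/s.
h = 0.01 s × 1868 × 3133 / (2 × 2515.2) = 11.63 m.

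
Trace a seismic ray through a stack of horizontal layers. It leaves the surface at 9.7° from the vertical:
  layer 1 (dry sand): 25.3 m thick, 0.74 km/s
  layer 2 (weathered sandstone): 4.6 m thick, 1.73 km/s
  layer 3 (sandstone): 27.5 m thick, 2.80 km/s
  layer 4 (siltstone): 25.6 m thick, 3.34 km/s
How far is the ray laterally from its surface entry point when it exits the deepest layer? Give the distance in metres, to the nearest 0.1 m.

59.0 m

p = sin θ₁/V₁ = sin 9.7°/0.74 = 2.2769e-01 s/km is conserved through the stack.
Layer 1: θ = 9.70°; offset = 25.3·tan 9.70° = 4.325 m.
Layer 2: sin θ = p·1.73 = 0.3939 → θ = 23.20°; offset = 4.6·tan 23.20° = 1.971 m.
Layer 3: sin θ = p·2.80 = 0.6375 → θ = 39.61°; offset = 27.5·tan 39.61° = 22.756 m.
Layer 4: sin θ = p·3.34 = 0.7605 → θ = 49.51°; offset = 25.6·tan 49.51° = 29.981 m.
Summing the layer offsets gives 59.033 m.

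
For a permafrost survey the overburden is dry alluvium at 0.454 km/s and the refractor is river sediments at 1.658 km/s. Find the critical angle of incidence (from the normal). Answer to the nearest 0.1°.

15.9°

Critical incidence: sin θ_c = V₁/V₂ = 0.454/1.658 = 0.2738.
θ_c = arcsin 0.2738 = 15.89°.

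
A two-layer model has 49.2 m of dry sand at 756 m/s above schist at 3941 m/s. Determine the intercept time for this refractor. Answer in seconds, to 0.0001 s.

tᵢ = 2h·√(V₂²−V₁²)/(V₁V₂).
√(V₂²−V₁²) = √(3941²−756²) = 3867.8 m/s.
tᵢ = 2·49.2·3867.8/(756·3941) = 0.12774 s.

0.1277 s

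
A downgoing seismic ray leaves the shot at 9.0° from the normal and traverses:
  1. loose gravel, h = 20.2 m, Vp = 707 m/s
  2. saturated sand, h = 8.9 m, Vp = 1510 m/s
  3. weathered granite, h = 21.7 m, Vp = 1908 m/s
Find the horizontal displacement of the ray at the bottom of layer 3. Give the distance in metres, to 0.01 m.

16.46 m

Ray parameter p = sin 9.0° / 707 m/s = 2.2127e-04 s/m.
Layer 1: θ = 9.00°; offset = 20.2·tan 9.00° = 3.1994 m.
Layer 2: sin θ = p·1510 = 0.3341 → θ = 19.52°; offset = 8.9·tan 19.52° = 3.1549 m.
Layer 3: sin θ = p·1908 = 0.4222 → θ = 24.97°; offset = 21.7·tan 24.97° = 10.1059 m.
Summing the layer offsets gives 16.4602 m.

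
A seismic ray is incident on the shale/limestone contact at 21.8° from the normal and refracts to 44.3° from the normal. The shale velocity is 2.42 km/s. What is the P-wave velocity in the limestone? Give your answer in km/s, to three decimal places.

sin 21.8° = 0.3714; sin 44.3° = 0.6984.
V₂ = V₁·(sin θ₂/sin θ₁) = 2.42·(0.6984/0.3714) = 4.551 km/s.

4.551 km/s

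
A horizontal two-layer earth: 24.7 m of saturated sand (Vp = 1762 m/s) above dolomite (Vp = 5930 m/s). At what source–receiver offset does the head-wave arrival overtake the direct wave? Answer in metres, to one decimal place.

θ_c = arcsin(1762/5930) = 17.29°, so cos θ_c = 0.9548 and tᵢ = 2h cos θ_c/V₁ = 0.0268 s.
At crossover x/V₁ = x/V₂ + tᵢ ⇒ x = tᵢ/(1/V₁ − 1/V₂) = 0.02677/(5.6754e-04 − 1.6863e-04) = 67.11 m.

67.1 m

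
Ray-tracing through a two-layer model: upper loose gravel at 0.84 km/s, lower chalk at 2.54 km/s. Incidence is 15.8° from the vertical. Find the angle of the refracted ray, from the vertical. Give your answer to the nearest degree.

55°

Snell's law: sin θ₂ = (V₂/V₁)·sin θ₁ = (2.54/0.84)·sin 15.8° = 0.8233.
θ₂ = arcsin 0.8233 = 55.42° from the normal.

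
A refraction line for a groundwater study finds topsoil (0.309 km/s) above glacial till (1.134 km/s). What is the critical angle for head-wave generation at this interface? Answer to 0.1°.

15.8°

At critical incidence the refracted ray runs along the interface (θ₂ = 90°), so sin θ_c = V₁/V₂.
θ_c = arcsin(0.309/1.134) = arcsin 0.2725 = 15.81°.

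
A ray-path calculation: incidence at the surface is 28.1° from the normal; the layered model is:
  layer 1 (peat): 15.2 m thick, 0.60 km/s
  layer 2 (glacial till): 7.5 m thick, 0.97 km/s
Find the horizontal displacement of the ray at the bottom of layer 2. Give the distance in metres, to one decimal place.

16.9 m

p = sin θ₁/V₁ = sin 28.1°/0.60 = 7.8502e-01 s/km is conserved through the stack.
Layer 1: θ = 28.10°; offset = 15.2·tan 28.10° = 8.116 m.
Layer 2: sin θ = p·0.97 = 0.7615 → θ = 49.59°; offset = 7.5·tan 49.59° = 8.811 m.
Total horizontal offset = 16.927 m.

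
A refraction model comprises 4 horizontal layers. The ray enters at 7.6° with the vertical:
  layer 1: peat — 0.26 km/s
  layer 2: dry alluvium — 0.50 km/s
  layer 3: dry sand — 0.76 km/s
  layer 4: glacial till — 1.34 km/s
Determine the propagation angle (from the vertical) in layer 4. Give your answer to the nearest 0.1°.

Ray parameter p = sin 7.6° / 0.26 = 5.0868e-01 s/km.
sin θ_4 = p·V_4 = 5.0868e-01 × 1.34 = 0.6816.
θ_4 = arcsin 0.6816 = 42.97°.

43.0°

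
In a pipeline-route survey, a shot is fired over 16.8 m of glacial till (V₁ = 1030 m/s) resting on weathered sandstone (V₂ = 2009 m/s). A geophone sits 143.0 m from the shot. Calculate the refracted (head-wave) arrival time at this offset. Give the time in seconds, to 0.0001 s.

0.0992 s

t = x/V₂ + 2h·√(V₂²−V₁²)/(V₁V₂).
√(V₂²−V₁²) = √(2009²−1030²) = 1724.9 m/s; delay term = 2·16.8·1724.9/(1030·2009) = 0.02801 s.
t = 143.0/2009 + 0.02801 = 0.09919 s.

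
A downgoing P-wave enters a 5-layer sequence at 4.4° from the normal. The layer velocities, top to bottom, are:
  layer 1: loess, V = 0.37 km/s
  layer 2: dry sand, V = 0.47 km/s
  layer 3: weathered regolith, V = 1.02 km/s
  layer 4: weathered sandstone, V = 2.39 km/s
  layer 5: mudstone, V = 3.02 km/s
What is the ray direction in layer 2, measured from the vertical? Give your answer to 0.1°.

5.6°

Ray parameter p = sin 4.4° / 0.37 = 2.0735e-01 s/km.
sin θ_2 = p·V_2 = 2.0735e-01 × 0.47 = 0.0975.
θ_2 = 5.59° from the vertical.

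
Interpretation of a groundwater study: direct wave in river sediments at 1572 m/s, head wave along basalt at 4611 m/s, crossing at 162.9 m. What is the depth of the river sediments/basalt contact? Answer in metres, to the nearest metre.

57 m

x_cross = 2h·√((V₂+V₁)/(V₂−V₁)) → h = x_cross / (2·√((V₂+V₁)/(V₂−V₁))).
√((V₂+V₁)/(V₂−V₁)) = √((4611+1572)/(4611−1572)) = 1.4264.
h = 162.9 / (2·1.4264) = 57.10 m.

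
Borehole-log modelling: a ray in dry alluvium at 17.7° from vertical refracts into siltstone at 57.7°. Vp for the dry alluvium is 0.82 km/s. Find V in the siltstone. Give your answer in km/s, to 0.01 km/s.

Snell's law: sin 17.7°/V₁ = sin 57.7°/V₂.
V₂ = V₁·sin 57.7°/sin 17.7° = 0.82 × 2.7802 = 2.28 km/s.

2.28 km/s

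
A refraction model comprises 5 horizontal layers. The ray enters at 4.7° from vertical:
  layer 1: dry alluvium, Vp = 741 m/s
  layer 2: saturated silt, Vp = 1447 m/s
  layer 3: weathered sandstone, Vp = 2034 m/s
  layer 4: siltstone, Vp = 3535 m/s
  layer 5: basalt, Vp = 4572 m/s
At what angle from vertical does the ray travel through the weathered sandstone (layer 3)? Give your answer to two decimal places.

Snell's law across each interface conserves sin θ / V, so sin θ_3 = V_3·sin θ₁/V₁.
sin θ_3 = 2034 × sin 4.7° / 741 = 0.2249.
θ_3 = arcsin 0.2249 = 13.00°.

13.00°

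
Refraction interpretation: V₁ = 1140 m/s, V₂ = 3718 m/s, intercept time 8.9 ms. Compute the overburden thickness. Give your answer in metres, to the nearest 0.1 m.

θ_c = arcsin(1140/3718) = 17.86°; cos θ_c = 0.9518.
tᵢ = 2h cos θ_c/V₁ ⇒ h = tᵢ·V₁/(2 cos θ_c) = 0.0089·1140/(2·0.9518) = 5.33 m.

5.3 m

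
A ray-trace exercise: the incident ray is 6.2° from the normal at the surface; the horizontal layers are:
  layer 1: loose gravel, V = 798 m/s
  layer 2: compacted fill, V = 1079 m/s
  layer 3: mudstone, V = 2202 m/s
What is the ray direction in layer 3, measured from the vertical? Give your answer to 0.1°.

17.3°

Snell's law across each interface conserves sin θ / V, so sin θ_3 = V_3·sin θ₁/V₁.
sin θ_3 = 2202 × sin 6.2° / 798 = 0.2980.
θ_3 = arcsin 0.2980 = 17.34°.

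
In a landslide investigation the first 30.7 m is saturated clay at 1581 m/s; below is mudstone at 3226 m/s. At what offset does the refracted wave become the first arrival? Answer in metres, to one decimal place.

x_cross = 2h·√((V₂+V₁)/(V₂−V₁)).
(V₂+V₁)/(V₂−V₁) = (3226+1581)/(3226−1581) = 2.9222; √ = 1.7094.
x_cross = 2·30.7·1.7094 = 104.96 m.

105.0 m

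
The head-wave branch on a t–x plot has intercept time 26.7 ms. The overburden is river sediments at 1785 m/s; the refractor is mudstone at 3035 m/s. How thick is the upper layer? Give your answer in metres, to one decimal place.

h = tᵢ·V₁·V₂ / (2·√(V₂²−V₁²)).
√(V₂²−V₁²) = √(3035² − 1785²) = 2454.6 m/s.
h = 0.0267 s × 1785 × 3035 / (2 × 2454.6) = 29.46 m.

29.5 m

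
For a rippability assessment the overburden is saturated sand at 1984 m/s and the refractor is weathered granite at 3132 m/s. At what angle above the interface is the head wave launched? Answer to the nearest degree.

At critical incidence the refracted ray runs along the interface (θ₂ = 90°), so sin θ_c = V₁/V₂.
θ_c = arcsin(1984/3132) = arcsin 0.6335 = 39.31°.
Measured from the interface: 90° − 39.31° = 50.69°.

51°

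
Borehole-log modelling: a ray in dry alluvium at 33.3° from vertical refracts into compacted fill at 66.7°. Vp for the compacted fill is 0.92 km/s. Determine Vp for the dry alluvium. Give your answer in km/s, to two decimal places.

0.55 km/s

sin 33.3° = 0.5490; sin 66.7° = 0.9184.
V₁ = V₂·(sin θ₁/sin θ₂) = 0.92·(0.5490/0.9184) = 0.55 km/s.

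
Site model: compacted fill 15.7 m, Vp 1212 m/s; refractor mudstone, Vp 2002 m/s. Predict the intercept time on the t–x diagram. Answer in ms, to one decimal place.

θ_c = arcsin(V₁/V₂) = arcsin(1212/2002) = 37.26°; cos θ_c = 0.7959.
tᵢ = 2h·cos θ_c / V₁ = 2·15.7·0.7959 / 1212 = 0.02062 s.

20.6 ms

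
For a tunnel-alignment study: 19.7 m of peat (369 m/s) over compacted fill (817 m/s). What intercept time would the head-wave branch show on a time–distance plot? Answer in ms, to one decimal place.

95.3 ms

θ_c = arcsin(V₁/V₂) = arcsin(369/817) = 26.85°; cos θ_c = 0.8922.
tᵢ = 2h·cos θ_c / V₁ = 2·19.7·0.8922 / 369 = 0.09526 s.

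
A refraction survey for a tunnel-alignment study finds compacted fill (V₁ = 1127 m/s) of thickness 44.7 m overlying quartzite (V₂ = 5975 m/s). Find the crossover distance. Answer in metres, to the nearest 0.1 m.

108.2 m

x_cross = 2h·√((V₂+V₁)/(V₂−V₁)).
(V₂+V₁)/(V₂−V₁) = (5975+1127)/(5975−1127) = 1.4649; √ = 1.2103.
x_cross = 2·44.7·1.2103 = 108.20 m.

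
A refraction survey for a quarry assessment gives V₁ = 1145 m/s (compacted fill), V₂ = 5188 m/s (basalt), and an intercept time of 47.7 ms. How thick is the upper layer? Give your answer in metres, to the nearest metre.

θ_c = arcsin(1145/5188) = 12.75°; cos θ_c = 0.9753.
tᵢ = 2h cos θ_c/V₁ ⇒ h = tᵢ·V₁/(2 cos θ_c) = 0.0477·1145/(2·0.9753) = 28.00 m.

28 m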